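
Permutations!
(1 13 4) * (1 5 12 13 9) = (1 9)(4 5 12 13) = [0, 9, 2, 3, 5, 12, 6, 7, 8, 1, 10, 11, 13, 4]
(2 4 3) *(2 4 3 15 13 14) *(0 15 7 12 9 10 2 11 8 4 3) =(0 15 13 14 11 8 4 7 12 9 10 2) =[15, 1, 0, 3, 7, 5, 6, 12, 4, 10, 2, 8, 9, 14, 11, 13]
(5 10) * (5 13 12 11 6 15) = (5 10 13 12 11 6 15) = [0, 1, 2, 3, 4, 10, 15, 7, 8, 9, 13, 6, 11, 12, 14, 5]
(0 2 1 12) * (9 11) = (0 2 1 12)(9 11) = [2, 12, 1, 3, 4, 5, 6, 7, 8, 11, 10, 9, 0]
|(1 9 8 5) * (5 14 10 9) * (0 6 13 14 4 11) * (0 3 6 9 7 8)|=18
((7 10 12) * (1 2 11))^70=(1 2 11)(7 10 12)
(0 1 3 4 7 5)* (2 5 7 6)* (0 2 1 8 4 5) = [8, 3, 0, 5, 6, 2, 1, 7, 4] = (0 8 4 6 1 3 5 2)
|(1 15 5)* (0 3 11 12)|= 12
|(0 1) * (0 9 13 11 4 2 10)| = |(0 1 9 13 11 4 2 10)| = 8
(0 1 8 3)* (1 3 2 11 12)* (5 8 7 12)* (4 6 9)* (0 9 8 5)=[3, 7, 11, 9, 6, 5, 8, 12, 2, 4, 10, 0, 1]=(0 3 9 4 6 8 2 11)(1 7 12)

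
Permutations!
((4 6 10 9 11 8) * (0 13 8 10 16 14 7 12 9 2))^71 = ((0 13 8 4 6 16 14 7 12 9 11 10 2))^71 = (0 14 2 16 10 6 11 4 9 8 12 13 7)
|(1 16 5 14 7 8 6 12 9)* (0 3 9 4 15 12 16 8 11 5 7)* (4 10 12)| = 22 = |(0 3 9 1 8 6 16 7 11 5 14)(4 15)(10 12)|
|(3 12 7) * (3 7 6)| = 3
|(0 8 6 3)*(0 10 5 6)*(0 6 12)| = |(0 8 6 3 10 5 12)| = 7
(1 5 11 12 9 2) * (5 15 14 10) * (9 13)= (1 15 14 10 5 11 12 13 9 2)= [0, 15, 1, 3, 4, 11, 6, 7, 8, 2, 5, 12, 13, 9, 10, 14]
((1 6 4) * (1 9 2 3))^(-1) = (1 3 2 9 4 6)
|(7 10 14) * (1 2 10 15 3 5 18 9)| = 10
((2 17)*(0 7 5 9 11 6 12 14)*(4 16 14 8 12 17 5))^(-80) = ((0 7 4 16 14)(2 5 9 11 6 17)(8 12))^(-80) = (2 6 9)(5 17 11)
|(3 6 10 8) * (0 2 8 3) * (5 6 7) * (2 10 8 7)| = |(0 10 3 2 7 5 6 8)| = 8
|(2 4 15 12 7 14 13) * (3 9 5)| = 21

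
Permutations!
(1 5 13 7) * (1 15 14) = (1 5 13 7 15 14) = [0, 5, 2, 3, 4, 13, 6, 15, 8, 9, 10, 11, 12, 7, 1, 14]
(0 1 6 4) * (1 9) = [9, 6, 2, 3, 0, 5, 4, 7, 8, 1] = (0 9 1 6 4)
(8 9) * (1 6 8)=(1 6 8 9)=[0, 6, 2, 3, 4, 5, 8, 7, 9, 1]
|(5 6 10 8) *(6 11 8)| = 6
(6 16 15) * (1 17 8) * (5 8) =(1 17 5 8)(6 16 15) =[0, 17, 2, 3, 4, 8, 16, 7, 1, 9, 10, 11, 12, 13, 14, 6, 15, 5]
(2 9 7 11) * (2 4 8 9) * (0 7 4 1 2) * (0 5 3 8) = (0 7 11 1 2 5 3 8 9 4) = [7, 2, 5, 8, 0, 3, 6, 11, 9, 4, 10, 1]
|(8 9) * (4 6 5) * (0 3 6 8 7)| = |(0 3 6 5 4 8 9 7)| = 8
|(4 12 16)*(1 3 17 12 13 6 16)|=4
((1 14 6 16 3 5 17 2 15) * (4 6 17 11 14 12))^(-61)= (1 15 2 17 14 11 5 3 16 6 4 12)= ((1 12 4 6 16 3 5 11 14 17 2 15))^(-61)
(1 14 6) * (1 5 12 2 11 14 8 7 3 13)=[0, 8, 11, 13, 4, 12, 5, 3, 7, 9, 10, 14, 2, 1, 6]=(1 8 7 3 13)(2 11 14 6 5 12)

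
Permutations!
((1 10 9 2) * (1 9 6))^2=((1 10 6)(2 9))^2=(1 6 10)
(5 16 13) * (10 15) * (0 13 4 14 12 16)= (0 13 5)(4 14 12 16)(10 15)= [13, 1, 2, 3, 14, 0, 6, 7, 8, 9, 15, 11, 16, 5, 12, 10, 4]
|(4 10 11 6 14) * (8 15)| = 10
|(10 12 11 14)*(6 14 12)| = |(6 14 10)(11 12)| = 6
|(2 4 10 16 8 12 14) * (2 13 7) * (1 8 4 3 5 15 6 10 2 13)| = |(1 8 12 14)(2 3 5 15 6 10 16 4)(7 13)| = 8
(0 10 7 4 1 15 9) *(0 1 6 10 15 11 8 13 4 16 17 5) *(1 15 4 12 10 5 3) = (0 4 6 5)(1 11 8 13 12 10 7 16 17 3)(9 15) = [4, 11, 2, 1, 6, 0, 5, 16, 13, 15, 7, 8, 10, 12, 14, 9, 17, 3]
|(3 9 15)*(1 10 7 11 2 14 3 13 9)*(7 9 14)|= |(1 10 9 15 13 14 3)(2 7 11)|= 21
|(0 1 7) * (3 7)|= 4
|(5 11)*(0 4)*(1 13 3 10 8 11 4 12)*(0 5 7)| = |(0 12 1 13 3 10 8 11 7)(4 5)| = 18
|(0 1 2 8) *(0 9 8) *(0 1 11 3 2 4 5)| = 14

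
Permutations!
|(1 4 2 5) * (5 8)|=5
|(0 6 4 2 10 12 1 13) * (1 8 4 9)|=5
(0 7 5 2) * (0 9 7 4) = (0 4)(2 9 7 5) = [4, 1, 9, 3, 0, 2, 6, 5, 8, 7]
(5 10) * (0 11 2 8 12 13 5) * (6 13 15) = (0 11 2 8 12 15 6 13 5 10) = [11, 1, 8, 3, 4, 10, 13, 7, 12, 9, 0, 2, 15, 5, 14, 6]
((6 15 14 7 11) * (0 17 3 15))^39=((0 17 3 15 14 7 11 6))^39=(0 6 11 7 14 15 3 17)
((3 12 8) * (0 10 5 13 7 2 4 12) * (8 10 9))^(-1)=(0 3 8 9)(2 7 13 5 10 12 4)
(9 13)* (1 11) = (1 11)(9 13) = [0, 11, 2, 3, 4, 5, 6, 7, 8, 13, 10, 1, 12, 9]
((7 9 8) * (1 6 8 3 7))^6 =(9)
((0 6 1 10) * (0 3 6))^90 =(1 3)(6 10)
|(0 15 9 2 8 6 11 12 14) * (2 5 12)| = 12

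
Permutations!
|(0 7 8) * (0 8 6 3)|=|(8)(0 7 6 3)|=4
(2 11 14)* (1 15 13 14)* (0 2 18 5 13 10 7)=(0 2 11 1 15 10 7)(5 13 14 18)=[2, 15, 11, 3, 4, 13, 6, 0, 8, 9, 7, 1, 12, 14, 18, 10, 16, 17, 5]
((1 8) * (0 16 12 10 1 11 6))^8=(16)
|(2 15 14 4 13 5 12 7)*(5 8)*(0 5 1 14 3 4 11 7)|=30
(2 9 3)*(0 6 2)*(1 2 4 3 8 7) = (0 6 4 3)(1 2 9 8 7) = [6, 2, 9, 0, 3, 5, 4, 1, 7, 8]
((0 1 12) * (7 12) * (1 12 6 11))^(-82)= (12)(1 6)(7 11)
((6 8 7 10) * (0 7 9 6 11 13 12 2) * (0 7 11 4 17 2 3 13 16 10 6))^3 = (0 10 2 8 11 4 7 9 16 17 6)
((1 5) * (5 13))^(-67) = (1 5 13) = ((1 13 5))^(-67)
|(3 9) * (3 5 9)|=|(5 9)|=2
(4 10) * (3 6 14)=(3 6 14)(4 10)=[0, 1, 2, 6, 10, 5, 14, 7, 8, 9, 4, 11, 12, 13, 3]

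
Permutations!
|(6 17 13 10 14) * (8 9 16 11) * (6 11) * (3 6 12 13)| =24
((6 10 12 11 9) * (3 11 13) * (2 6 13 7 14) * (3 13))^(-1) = (2 14 7 12 10 6)(3 9 11)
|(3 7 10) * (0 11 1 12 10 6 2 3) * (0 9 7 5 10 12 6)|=10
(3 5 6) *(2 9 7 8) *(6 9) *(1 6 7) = [0, 6, 7, 5, 4, 9, 3, 8, 2, 1] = (1 6 3 5 9)(2 7 8)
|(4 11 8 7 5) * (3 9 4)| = 7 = |(3 9 4 11 8 7 5)|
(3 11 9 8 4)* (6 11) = [0, 1, 2, 6, 3, 5, 11, 7, 4, 8, 10, 9] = (3 6 11 9 8 4)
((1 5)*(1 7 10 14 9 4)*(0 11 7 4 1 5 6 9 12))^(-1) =(0 12 14 10 7 11)(1 9 6)(4 5)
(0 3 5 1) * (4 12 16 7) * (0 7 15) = (0 3 5 1 7 4 12 16 15) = [3, 7, 2, 5, 12, 1, 6, 4, 8, 9, 10, 11, 16, 13, 14, 0, 15]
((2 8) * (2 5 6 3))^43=(2 6 8 3 5)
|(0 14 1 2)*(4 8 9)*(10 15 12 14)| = |(0 10 15 12 14 1 2)(4 8 9)| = 21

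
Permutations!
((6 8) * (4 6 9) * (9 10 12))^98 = (4 8 12)(6 10 9)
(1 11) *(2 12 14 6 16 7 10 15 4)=(1 11)(2 12 14 6 16 7 10 15 4)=[0, 11, 12, 3, 2, 5, 16, 10, 8, 9, 15, 1, 14, 13, 6, 4, 7]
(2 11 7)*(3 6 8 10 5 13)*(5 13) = (2 11 7)(3 6 8 10 13) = [0, 1, 11, 6, 4, 5, 8, 2, 10, 9, 13, 7, 12, 3]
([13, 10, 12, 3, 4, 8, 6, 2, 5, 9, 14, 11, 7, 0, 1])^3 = [13, 1, 2, 3, 4, 8, 6, 7, 5, 9, 10, 11, 12, 0, 14]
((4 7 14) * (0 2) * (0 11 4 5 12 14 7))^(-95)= ((0 2 11 4)(5 12 14))^(-95)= (0 2 11 4)(5 12 14)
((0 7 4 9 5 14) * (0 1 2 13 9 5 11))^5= ((0 7 4 5 14 1 2 13 9 11))^5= (0 1)(2 7)(4 13)(5 9)(11 14)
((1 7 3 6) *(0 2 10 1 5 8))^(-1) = (0 8 5 6 3 7 1 10 2) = ((0 2 10 1 7 3 6 5 8))^(-1)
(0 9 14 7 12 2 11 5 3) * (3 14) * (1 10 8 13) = [9, 10, 11, 0, 4, 14, 6, 12, 13, 3, 8, 5, 2, 1, 7] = (0 9 3)(1 10 8 13)(2 11 5 14 7 12)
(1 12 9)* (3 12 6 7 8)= (1 6 7 8 3 12 9)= [0, 6, 2, 12, 4, 5, 7, 8, 3, 1, 10, 11, 9]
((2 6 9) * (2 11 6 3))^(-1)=(2 3)(6 11 9)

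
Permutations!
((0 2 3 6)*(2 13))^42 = ((0 13 2 3 6))^42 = (0 2 6 13 3)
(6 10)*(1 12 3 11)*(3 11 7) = (1 12 11)(3 7)(6 10) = [0, 12, 2, 7, 4, 5, 10, 3, 8, 9, 6, 1, 11]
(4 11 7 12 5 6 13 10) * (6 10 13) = (13)(4 11 7 12 5 10) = [0, 1, 2, 3, 11, 10, 6, 12, 8, 9, 4, 7, 5, 13]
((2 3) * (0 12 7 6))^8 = (12)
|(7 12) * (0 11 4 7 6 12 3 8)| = 6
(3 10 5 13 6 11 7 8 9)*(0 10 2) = (0 10 5 13 6 11 7 8 9 3 2) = [10, 1, 0, 2, 4, 13, 11, 8, 9, 3, 5, 7, 12, 6]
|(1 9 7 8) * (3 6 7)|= 6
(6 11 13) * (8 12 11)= [0, 1, 2, 3, 4, 5, 8, 7, 12, 9, 10, 13, 11, 6]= (6 8 12 11 13)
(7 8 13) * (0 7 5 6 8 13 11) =(0 7 13 5 6 8 11) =[7, 1, 2, 3, 4, 6, 8, 13, 11, 9, 10, 0, 12, 5]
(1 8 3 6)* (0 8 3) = (0 8)(1 3 6) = [8, 3, 2, 6, 4, 5, 1, 7, 0]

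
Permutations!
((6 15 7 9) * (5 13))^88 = (15)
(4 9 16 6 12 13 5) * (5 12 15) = (4 9 16 6 15 5)(12 13) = [0, 1, 2, 3, 9, 4, 15, 7, 8, 16, 10, 11, 13, 12, 14, 5, 6]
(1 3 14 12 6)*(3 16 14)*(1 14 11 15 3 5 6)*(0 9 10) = (0 9 10)(1 16 11 15 3 5 6 14 12) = [9, 16, 2, 5, 4, 6, 14, 7, 8, 10, 0, 15, 1, 13, 12, 3, 11]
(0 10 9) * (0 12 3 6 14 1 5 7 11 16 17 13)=(0 10 9 12 3 6 14 1 5 7 11 16 17 13)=[10, 5, 2, 6, 4, 7, 14, 11, 8, 12, 9, 16, 3, 0, 1, 15, 17, 13]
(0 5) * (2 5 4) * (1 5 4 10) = (0 10 1 5)(2 4) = [10, 5, 4, 3, 2, 0, 6, 7, 8, 9, 1]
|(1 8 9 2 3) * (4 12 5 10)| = 20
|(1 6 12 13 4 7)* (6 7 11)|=10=|(1 7)(4 11 6 12 13)|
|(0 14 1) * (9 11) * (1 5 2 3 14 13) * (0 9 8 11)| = 4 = |(0 13 1 9)(2 3 14 5)(8 11)|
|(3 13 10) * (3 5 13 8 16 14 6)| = 15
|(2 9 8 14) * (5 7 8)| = 6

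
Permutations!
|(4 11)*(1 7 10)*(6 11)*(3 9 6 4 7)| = |(1 3 9 6 11 7 10)| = 7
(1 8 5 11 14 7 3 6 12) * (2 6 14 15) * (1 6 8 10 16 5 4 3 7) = (1 10 16 5 11 15 2 8 4 3 14)(6 12) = [0, 10, 8, 14, 3, 11, 12, 7, 4, 9, 16, 15, 6, 13, 1, 2, 5]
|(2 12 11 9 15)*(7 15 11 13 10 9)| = 8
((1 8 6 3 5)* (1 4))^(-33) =(1 3)(4 6)(5 8) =((1 8 6 3 5 4))^(-33)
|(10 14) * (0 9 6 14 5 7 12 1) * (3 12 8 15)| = |(0 9 6 14 10 5 7 8 15 3 12 1)| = 12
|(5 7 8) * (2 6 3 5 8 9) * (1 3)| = 7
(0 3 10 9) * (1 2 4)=(0 3 10 9)(1 2 4)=[3, 2, 4, 10, 1, 5, 6, 7, 8, 0, 9]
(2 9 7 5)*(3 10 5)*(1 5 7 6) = (1 5 2 9 6)(3 10 7) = [0, 5, 9, 10, 4, 2, 1, 3, 8, 6, 7]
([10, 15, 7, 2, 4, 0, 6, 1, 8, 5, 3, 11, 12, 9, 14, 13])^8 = [9, 2, 10, 0, 4, 13, 6, 3, 8, 15, 5, 11, 12, 1, 14, 7]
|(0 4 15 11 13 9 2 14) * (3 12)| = 8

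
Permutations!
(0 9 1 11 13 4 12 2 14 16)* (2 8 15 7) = [9, 11, 14, 3, 12, 5, 6, 2, 15, 1, 10, 13, 8, 4, 16, 7, 0] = (0 9 1 11 13 4 12 8 15 7 2 14 16)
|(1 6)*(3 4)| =2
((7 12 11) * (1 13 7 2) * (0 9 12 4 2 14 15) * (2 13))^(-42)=((0 9 12 11 14 15)(1 2)(4 13 7))^(-42)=(15)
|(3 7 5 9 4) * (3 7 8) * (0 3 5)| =|(0 3 8 5 9 4 7)| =7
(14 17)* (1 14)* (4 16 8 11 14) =(1 4 16 8 11 14 17) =[0, 4, 2, 3, 16, 5, 6, 7, 11, 9, 10, 14, 12, 13, 17, 15, 8, 1]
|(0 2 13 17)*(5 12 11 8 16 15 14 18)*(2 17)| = 8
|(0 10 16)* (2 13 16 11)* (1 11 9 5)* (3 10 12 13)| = 28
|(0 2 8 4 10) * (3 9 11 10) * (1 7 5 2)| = 11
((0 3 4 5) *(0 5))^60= (5)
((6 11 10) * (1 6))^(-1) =(1 10 11 6)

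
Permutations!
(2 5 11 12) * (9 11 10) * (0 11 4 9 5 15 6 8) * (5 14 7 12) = (0 11 5 10 14 7 12 2 15 6 8)(4 9) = [11, 1, 15, 3, 9, 10, 8, 12, 0, 4, 14, 5, 2, 13, 7, 6]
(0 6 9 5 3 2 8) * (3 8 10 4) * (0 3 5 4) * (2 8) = [6, 1, 10, 8, 5, 2, 9, 7, 3, 4, 0] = (0 6 9 4 5 2 10)(3 8)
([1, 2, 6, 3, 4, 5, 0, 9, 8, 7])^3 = (0 6 2 1)(7 9)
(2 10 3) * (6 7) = (2 10 3)(6 7) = [0, 1, 10, 2, 4, 5, 7, 6, 8, 9, 3]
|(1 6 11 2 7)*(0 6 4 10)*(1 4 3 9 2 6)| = 8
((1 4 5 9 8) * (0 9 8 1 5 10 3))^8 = ((0 9 1 4 10 3)(5 8))^8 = (0 1 10)(3 9 4)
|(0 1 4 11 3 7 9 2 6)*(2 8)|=10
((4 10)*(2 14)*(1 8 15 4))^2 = (1 15 10 8 4)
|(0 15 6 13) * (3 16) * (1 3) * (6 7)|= |(0 15 7 6 13)(1 3 16)|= 15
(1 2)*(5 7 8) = [0, 2, 1, 3, 4, 7, 6, 8, 5] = (1 2)(5 7 8)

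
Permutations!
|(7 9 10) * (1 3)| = 6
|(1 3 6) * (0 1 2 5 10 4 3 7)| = |(0 1 7)(2 5 10 4 3 6)| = 6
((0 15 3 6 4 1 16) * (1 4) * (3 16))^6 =(16)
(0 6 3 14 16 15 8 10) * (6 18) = (0 18 6 3 14 16 15 8 10) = [18, 1, 2, 14, 4, 5, 3, 7, 10, 9, 0, 11, 12, 13, 16, 8, 15, 17, 6]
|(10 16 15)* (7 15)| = |(7 15 10 16)| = 4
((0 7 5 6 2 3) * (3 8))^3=(0 6 3 5 8 7 2)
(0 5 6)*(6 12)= (0 5 12 6)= [5, 1, 2, 3, 4, 12, 0, 7, 8, 9, 10, 11, 6]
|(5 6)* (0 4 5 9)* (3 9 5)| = |(0 4 3 9)(5 6)| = 4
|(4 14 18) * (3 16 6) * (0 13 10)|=3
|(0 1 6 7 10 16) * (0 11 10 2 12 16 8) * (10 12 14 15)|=|(0 1 6 7 2 14 15 10 8)(11 12 16)|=9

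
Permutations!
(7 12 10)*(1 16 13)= (1 16 13)(7 12 10)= [0, 16, 2, 3, 4, 5, 6, 12, 8, 9, 7, 11, 10, 1, 14, 15, 13]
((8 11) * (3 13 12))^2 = ((3 13 12)(8 11))^2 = (3 12 13)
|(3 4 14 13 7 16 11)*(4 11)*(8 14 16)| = |(3 11)(4 16)(7 8 14 13)| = 4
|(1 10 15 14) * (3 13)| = 4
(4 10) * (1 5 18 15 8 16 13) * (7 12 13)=(1 5 18 15 8 16 7 12 13)(4 10)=[0, 5, 2, 3, 10, 18, 6, 12, 16, 9, 4, 11, 13, 1, 14, 8, 7, 17, 15]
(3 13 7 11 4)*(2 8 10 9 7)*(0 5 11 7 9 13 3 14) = [5, 1, 8, 3, 14, 11, 6, 7, 10, 9, 13, 4, 12, 2, 0] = (0 5 11 4 14)(2 8 10 13)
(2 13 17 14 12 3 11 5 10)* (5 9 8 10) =(2 13 17 14 12 3 11 9 8 10) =[0, 1, 13, 11, 4, 5, 6, 7, 10, 8, 2, 9, 3, 17, 12, 15, 16, 14]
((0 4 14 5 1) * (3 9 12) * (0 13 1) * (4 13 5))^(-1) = ((0 13 1 5)(3 9 12)(4 14))^(-1) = (0 5 1 13)(3 12 9)(4 14)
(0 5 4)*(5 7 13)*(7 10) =(0 10 7 13 5 4) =[10, 1, 2, 3, 0, 4, 6, 13, 8, 9, 7, 11, 12, 5]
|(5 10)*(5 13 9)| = |(5 10 13 9)| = 4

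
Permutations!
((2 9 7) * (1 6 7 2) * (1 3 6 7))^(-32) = (9)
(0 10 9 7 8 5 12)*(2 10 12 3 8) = (0 12)(2 10 9 7)(3 8 5) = [12, 1, 10, 8, 4, 3, 6, 2, 5, 7, 9, 11, 0]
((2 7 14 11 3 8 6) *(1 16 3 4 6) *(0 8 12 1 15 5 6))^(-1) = (0 4 11 14 7 2 6 5 15 8)(1 12 3 16)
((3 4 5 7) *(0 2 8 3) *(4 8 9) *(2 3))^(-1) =(0 7 5 4 9 2 8 3)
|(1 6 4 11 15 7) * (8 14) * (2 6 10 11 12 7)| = 18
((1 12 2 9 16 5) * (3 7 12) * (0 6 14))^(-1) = ((0 6 14)(1 3 7 12 2 9 16 5))^(-1) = (0 14 6)(1 5 16 9 2 12 7 3)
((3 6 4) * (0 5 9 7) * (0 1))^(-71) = (0 1 7 9 5)(3 6 4)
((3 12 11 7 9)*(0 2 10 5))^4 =((0 2 10 5)(3 12 11 7 9))^4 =(3 9 7 11 12)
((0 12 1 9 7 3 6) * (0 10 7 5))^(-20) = (12)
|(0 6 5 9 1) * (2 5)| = 6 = |(0 6 2 5 9 1)|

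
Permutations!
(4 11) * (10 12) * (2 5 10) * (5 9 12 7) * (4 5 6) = (2 9 12)(4 11 5 10 7 6) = [0, 1, 9, 3, 11, 10, 4, 6, 8, 12, 7, 5, 2]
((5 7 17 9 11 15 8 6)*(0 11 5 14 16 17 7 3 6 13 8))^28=((0 11 15)(3 6 14 16 17 9 5)(8 13))^28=(17)(0 11 15)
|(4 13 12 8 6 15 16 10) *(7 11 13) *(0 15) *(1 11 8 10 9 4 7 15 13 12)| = 36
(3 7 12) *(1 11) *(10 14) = (1 11)(3 7 12)(10 14) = [0, 11, 2, 7, 4, 5, 6, 12, 8, 9, 14, 1, 3, 13, 10]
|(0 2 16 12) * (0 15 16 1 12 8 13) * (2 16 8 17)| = 9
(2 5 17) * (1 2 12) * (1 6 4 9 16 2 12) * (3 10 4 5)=(1 12 6 5 17)(2 3 10 4 9 16)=[0, 12, 3, 10, 9, 17, 5, 7, 8, 16, 4, 11, 6, 13, 14, 15, 2, 1]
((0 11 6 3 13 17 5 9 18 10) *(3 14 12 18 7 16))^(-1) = (0 10 18 12 14 6 11)(3 16 7 9 5 17 13) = ((0 11 6 14 12 18 10)(3 13 17 5 9 7 16))^(-1)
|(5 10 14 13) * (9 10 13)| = |(5 13)(9 10 14)| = 6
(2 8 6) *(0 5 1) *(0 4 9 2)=(0 5 1 4 9 2 8 6)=[5, 4, 8, 3, 9, 1, 0, 7, 6, 2]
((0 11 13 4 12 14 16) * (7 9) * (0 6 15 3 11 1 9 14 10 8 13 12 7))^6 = ((0 1 9)(3 11 12 10 8 13 4 7 14 16 6 15))^6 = (3 4)(6 8)(7 11)(10 16)(12 14)(13 15)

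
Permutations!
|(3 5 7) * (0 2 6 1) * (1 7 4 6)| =15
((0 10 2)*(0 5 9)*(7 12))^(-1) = (0 9 5 2 10)(7 12)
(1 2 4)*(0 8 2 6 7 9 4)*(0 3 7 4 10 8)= [0, 6, 3, 7, 1, 5, 4, 9, 2, 10, 8]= (1 6 4)(2 3 7 9 10 8)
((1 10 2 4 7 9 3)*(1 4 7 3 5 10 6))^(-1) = ((1 6)(2 7 9 5 10)(3 4))^(-1) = (1 6)(2 10 5 9 7)(3 4)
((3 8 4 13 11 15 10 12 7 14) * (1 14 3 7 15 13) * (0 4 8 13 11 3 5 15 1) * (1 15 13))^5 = ((0 4)(1 14 7 5 13 3)(10 12 15))^5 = (0 4)(1 3 13 5 7 14)(10 15 12)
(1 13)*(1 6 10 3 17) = (1 13 6 10 3 17) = [0, 13, 2, 17, 4, 5, 10, 7, 8, 9, 3, 11, 12, 6, 14, 15, 16, 1]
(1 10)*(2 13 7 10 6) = (1 6 2 13 7 10) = [0, 6, 13, 3, 4, 5, 2, 10, 8, 9, 1, 11, 12, 7]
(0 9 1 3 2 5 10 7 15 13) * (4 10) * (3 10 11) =[9, 10, 5, 2, 11, 4, 6, 15, 8, 1, 7, 3, 12, 0, 14, 13] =(0 9 1 10 7 15 13)(2 5 4 11 3)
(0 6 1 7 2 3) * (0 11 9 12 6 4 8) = (0 4 8)(1 7 2 3 11 9 12 6) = [4, 7, 3, 11, 8, 5, 1, 2, 0, 12, 10, 9, 6]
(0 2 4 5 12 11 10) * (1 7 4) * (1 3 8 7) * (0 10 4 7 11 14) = (0 2 3 8 11 4 5 12 14) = [2, 1, 3, 8, 5, 12, 6, 7, 11, 9, 10, 4, 14, 13, 0]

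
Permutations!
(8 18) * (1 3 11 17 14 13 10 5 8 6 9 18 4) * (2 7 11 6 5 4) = (1 3 6 9 18 5 8 2 7 11 17 14 13 10 4) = [0, 3, 7, 6, 1, 8, 9, 11, 2, 18, 4, 17, 12, 10, 13, 15, 16, 14, 5]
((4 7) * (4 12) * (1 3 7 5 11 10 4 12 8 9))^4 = ((12)(1 3 7 8 9)(4 5 11 10))^4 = (12)(1 9 8 7 3)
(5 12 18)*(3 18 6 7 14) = (3 18 5 12 6 7 14) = [0, 1, 2, 18, 4, 12, 7, 14, 8, 9, 10, 11, 6, 13, 3, 15, 16, 17, 5]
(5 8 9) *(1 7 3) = [0, 7, 2, 1, 4, 8, 6, 3, 9, 5] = (1 7 3)(5 8 9)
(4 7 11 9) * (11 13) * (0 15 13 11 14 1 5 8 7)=(0 15 13 14 1 5 8 7 11 9 4)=[15, 5, 2, 3, 0, 8, 6, 11, 7, 4, 10, 9, 12, 14, 1, 13]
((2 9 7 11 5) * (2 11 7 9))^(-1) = ((5 11))^(-1) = (5 11)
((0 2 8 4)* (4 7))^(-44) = ((0 2 8 7 4))^(-44) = (0 2 8 7 4)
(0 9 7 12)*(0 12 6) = (12)(0 9 7 6) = [9, 1, 2, 3, 4, 5, 0, 6, 8, 7, 10, 11, 12]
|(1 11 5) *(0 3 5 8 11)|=4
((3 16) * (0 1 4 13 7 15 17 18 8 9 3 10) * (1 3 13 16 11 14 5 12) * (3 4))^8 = ((0 4 16 10)(1 3 11 14 5 12)(7 15 17 18 8 9 13))^8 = (1 11 5)(3 14 12)(7 15 17 18 8 9 13)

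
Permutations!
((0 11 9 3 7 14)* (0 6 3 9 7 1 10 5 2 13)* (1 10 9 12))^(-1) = (0 13 2 5 10 3 6 14 7 11)(1 12 9)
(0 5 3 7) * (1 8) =(0 5 3 7)(1 8) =[5, 8, 2, 7, 4, 3, 6, 0, 1]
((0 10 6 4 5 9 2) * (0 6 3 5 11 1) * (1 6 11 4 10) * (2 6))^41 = ((0 1)(2 11)(3 5 9 6 10))^41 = (0 1)(2 11)(3 5 9 6 10)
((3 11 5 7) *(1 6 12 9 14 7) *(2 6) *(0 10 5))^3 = (0 1 12 7)(2 9 3 10)(5 6 14 11)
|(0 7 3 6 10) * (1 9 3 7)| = 6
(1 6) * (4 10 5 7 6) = (1 4 10 5 7 6) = [0, 4, 2, 3, 10, 7, 1, 6, 8, 9, 5]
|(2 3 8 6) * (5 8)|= |(2 3 5 8 6)|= 5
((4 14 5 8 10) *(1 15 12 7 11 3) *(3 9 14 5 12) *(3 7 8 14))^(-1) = (1 3 9 11 7 15)(4 10 8 12 14 5)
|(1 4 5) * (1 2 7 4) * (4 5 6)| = 6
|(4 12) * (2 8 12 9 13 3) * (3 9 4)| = 4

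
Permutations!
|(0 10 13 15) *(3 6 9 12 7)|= |(0 10 13 15)(3 6 9 12 7)|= 20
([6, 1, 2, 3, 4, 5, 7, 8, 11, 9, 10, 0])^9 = [11, 1, 2, 3, 4, 5, 0, 6, 7, 9, 10, 8]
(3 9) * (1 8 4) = (1 8 4)(3 9) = [0, 8, 2, 9, 1, 5, 6, 7, 4, 3]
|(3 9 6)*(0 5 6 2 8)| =|(0 5 6 3 9 2 8)| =7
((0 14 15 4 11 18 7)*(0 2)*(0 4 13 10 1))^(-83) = (0 14 15 13 10 1)(2 11 7 4 18)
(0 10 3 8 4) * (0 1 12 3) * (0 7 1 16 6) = (0 10 7 1 12 3 8 4 16 6) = [10, 12, 2, 8, 16, 5, 0, 1, 4, 9, 7, 11, 3, 13, 14, 15, 6]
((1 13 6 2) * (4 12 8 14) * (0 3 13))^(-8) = (14)(0 2 13)(1 6 3)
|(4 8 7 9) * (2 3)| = 4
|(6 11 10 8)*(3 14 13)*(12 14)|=|(3 12 14 13)(6 11 10 8)|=4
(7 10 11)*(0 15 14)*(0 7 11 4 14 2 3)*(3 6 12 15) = [3, 1, 6, 0, 14, 5, 12, 10, 8, 9, 4, 11, 15, 13, 7, 2] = (0 3)(2 6 12 15)(4 14 7 10)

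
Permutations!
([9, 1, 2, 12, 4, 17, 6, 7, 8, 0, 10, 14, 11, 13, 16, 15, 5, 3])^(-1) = [9, 1, 2, 17, 4, 16, 6, 7, 8, 0, 10, 12, 3, 13, 11, 15, 14, 5]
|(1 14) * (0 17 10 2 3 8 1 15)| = 9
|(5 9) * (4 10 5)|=|(4 10 5 9)|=4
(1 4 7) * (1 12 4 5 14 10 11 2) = [0, 5, 1, 3, 7, 14, 6, 12, 8, 9, 11, 2, 4, 13, 10] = (1 5 14 10 11 2)(4 7 12)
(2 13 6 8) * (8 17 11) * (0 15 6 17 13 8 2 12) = (0 15 6 13 17 11 2 8 12) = [15, 1, 8, 3, 4, 5, 13, 7, 12, 9, 10, 2, 0, 17, 14, 6, 16, 11]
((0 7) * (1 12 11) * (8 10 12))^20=(12)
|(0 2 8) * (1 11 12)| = 3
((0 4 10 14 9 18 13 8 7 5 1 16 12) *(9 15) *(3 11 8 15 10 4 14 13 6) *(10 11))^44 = ((0 14 11 8 7 5 1 16 12)(3 10 13 15 9 18 6))^44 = (0 12 16 1 5 7 8 11 14)(3 13 9 6 10 15 18)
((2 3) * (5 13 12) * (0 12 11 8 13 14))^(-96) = (14)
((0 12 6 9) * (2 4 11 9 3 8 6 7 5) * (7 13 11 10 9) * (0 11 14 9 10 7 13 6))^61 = (0 12 6 3 8)(2 4 7 5)(9 11 13 14)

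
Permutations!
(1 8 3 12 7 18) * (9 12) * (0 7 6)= [7, 8, 2, 9, 4, 5, 0, 18, 3, 12, 10, 11, 6, 13, 14, 15, 16, 17, 1]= (0 7 18 1 8 3 9 12 6)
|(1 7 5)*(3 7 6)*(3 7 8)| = 4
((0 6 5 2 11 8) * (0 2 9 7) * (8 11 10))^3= ((11)(0 6 5 9 7)(2 10 8))^3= (11)(0 9 6 7 5)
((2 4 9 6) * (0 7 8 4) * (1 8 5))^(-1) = ((0 7 5 1 8 4 9 6 2))^(-1) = (0 2 6 9 4 8 1 5 7)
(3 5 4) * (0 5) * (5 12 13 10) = (0 12 13 10 5 4 3) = [12, 1, 2, 0, 3, 4, 6, 7, 8, 9, 5, 11, 13, 10]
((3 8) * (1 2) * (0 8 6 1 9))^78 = ((0 8 3 6 1 2 9))^78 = (0 8 3 6 1 2 9)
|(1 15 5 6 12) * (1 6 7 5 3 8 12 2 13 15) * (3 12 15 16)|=8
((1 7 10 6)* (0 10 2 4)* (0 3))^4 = ((0 10 6 1 7 2 4 3))^4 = (0 7)(1 3)(2 10)(4 6)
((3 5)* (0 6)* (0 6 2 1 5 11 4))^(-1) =(0 4 11 3 5 1 2)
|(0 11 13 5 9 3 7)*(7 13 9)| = 7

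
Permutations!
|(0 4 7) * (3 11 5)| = 3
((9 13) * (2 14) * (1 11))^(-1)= (1 11)(2 14)(9 13)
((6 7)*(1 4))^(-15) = (1 4)(6 7)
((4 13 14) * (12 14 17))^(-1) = (4 14 12 17 13) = ((4 13 17 12 14))^(-1)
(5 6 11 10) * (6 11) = [0, 1, 2, 3, 4, 11, 6, 7, 8, 9, 5, 10] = (5 11 10)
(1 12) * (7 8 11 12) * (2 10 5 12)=[0, 7, 10, 3, 4, 12, 6, 8, 11, 9, 5, 2, 1]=(1 7 8 11 2 10 5 12)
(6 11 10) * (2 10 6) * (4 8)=(2 10)(4 8)(6 11)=[0, 1, 10, 3, 8, 5, 11, 7, 4, 9, 2, 6]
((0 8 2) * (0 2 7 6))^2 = ((0 8 7 6))^2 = (0 7)(6 8)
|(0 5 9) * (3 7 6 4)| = |(0 5 9)(3 7 6 4)| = 12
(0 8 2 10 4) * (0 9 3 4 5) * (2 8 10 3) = (0 10 5)(2 3 4 9) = [10, 1, 3, 4, 9, 0, 6, 7, 8, 2, 5]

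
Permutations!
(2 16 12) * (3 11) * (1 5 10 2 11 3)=(1 5 10 2 16 12 11)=[0, 5, 16, 3, 4, 10, 6, 7, 8, 9, 2, 1, 11, 13, 14, 15, 12]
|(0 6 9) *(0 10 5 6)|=4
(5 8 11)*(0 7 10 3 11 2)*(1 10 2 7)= (0 1 10 3 11 5 8 7 2)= [1, 10, 0, 11, 4, 8, 6, 2, 7, 9, 3, 5]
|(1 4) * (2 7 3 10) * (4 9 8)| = |(1 9 8 4)(2 7 3 10)| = 4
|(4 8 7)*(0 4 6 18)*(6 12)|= 7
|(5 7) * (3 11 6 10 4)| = 10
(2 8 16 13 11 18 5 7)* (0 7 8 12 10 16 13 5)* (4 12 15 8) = (0 7 2 15 8 13 11 18)(4 12 10 16 5) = [7, 1, 15, 3, 12, 4, 6, 2, 13, 9, 16, 18, 10, 11, 14, 8, 5, 17, 0]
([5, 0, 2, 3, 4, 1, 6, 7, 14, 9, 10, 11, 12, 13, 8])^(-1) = (0 1 5)(8 14)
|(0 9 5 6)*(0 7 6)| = |(0 9 5)(6 7)| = 6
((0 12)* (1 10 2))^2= (12)(1 2 10)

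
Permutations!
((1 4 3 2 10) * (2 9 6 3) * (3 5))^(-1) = (1 10 2 4)(3 5 6 9)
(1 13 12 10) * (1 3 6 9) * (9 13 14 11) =(1 14 11 9)(3 6 13 12 10) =[0, 14, 2, 6, 4, 5, 13, 7, 8, 1, 3, 9, 10, 12, 11]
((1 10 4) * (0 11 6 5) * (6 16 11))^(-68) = ((0 6 5)(1 10 4)(11 16))^(-68) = (16)(0 6 5)(1 10 4)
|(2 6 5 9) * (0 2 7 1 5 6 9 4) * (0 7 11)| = |(0 2 9 11)(1 5 4 7)| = 4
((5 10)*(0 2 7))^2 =(10)(0 7 2)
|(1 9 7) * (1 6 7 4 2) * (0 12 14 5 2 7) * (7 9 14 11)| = 20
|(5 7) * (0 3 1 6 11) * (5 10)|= |(0 3 1 6 11)(5 7 10)|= 15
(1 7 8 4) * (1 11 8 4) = (1 7 4 11 8) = [0, 7, 2, 3, 11, 5, 6, 4, 1, 9, 10, 8]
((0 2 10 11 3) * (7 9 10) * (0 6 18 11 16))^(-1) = ((0 2 7 9 10 16)(3 6 18 11))^(-1) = (0 16 10 9 7 2)(3 11 18 6)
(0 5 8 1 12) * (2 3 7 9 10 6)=(0 5 8 1 12)(2 3 7 9 10 6)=[5, 12, 3, 7, 4, 8, 2, 9, 1, 10, 6, 11, 0]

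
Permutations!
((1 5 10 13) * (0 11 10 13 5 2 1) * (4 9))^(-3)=(0 10 13 11 5)(1 2)(4 9)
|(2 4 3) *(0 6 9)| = 3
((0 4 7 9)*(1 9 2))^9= (0 2)(1 4)(7 9)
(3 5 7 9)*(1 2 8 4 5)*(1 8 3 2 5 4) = (1 5 7 9 2 3 8) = [0, 5, 3, 8, 4, 7, 6, 9, 1, 2]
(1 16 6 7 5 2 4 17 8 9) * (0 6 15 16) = [6, 0, 4, 3, 17, 2, 7, 5, 9, 1, 10, 11, 12, 13, 14, 16, 15, 8] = (0 6 7 5 2 4 17 8 9 1)(15 16)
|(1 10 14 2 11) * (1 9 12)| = 7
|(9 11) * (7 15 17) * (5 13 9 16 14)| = 6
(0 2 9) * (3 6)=(0 2 9)(3 6)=[2, 1, 9, 6, 4, 5, 3, 7, 8, 0]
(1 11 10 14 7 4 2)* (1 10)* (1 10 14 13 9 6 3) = (1 11 10 13 9 6 3)(2 14 7 4) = [0, 11, 14, 1, 2, 5, 3, 4, 8, 6, 13, 10, 12, 9, 7]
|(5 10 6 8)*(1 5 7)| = 6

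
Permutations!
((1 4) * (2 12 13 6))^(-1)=(1 4)(2 6 13 12)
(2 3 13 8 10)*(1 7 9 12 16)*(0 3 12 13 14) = (0 3 14)(1 7 9 13 8 10 2 12 16) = [3, 7, 12, 14, 4, 5, 6, 9, 10, 13, 2, 11, 16, 8, 0, 15, 1]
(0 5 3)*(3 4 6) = (0 5 4 6 3) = [5, 1, 2, 0, 6, 4, 3]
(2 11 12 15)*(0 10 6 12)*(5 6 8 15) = (0 10 8 15 2 11)(5 6 12) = [10, 1, 11, 3, 4, 6, 12, 7, 15, 9, 8, 0, 5, 13, 14, 2]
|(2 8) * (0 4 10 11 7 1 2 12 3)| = 10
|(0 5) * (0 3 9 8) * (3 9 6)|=|(0 5 9 8)(3 6)|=4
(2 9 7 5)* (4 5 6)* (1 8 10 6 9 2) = (1 8 10 6 4 5)(7 9) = [0, 8, 2, 3, 5, 1, 4, 9, 10, 7, 6]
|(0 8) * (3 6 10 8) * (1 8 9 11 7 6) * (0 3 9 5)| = |(0 9 11 7 6 10 5)(1 8 3)| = 21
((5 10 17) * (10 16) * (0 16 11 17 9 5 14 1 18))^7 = (0 14 5 16 1 11 10 18 17 9)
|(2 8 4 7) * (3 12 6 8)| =7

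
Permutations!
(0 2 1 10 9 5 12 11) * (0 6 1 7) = (0 2 7)(1 10 9 5 12 11 6) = [2, 10, 7, 3, 4, 12, 1, 0, 8, 5, 9, 6, 11]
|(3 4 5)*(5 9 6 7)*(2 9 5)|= |(2 9 6 7)(3 4 5)|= 12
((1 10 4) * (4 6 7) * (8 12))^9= (1 4 7 6 10)(8 12)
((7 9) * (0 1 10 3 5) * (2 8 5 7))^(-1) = (0 5 8 2 9 7 3 10 1)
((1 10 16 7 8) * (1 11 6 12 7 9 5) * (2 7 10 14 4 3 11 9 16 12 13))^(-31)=(16)(1 6 9 3 7 14 13 5 11 8 4 2)(10 12)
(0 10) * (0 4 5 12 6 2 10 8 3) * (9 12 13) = (0 8 3)(2 10 4 5 13 9 12 6) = [8, 1, 10, 0, 5, 13, 2, 7, 3, 12, 4, 11, 6, 9]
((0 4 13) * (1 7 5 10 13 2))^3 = (0 1 10 4 7 13 2 5) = ((0 4 2 1 7 5 10 13))^3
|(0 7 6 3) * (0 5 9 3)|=3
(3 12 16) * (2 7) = [0, 1, 7, 12, 4, 5, 6, 2, 8, 9, 10, 11, 16, 13, 14, 15, 3] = (2 7)(3 12 16)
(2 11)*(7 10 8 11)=(2 7 10 8 11)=[0, 1, 7, 3, 4, 5, 6, 10, 11, 9, 8, 2]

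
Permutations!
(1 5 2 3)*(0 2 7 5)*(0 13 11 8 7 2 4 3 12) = (0 4 3 1 13 11 8 7 5 2 12) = [4, 13, 12, 1, 3, 2, 6, 5, 7, 9, 10, 8, 0, 11]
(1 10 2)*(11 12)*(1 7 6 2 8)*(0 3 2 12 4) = (0 3 2 7 6 12 11 4)(1 10 8) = [3, 10, 7, 2, 0, 5, 12, 6, 1, 9, 8, 4, 11]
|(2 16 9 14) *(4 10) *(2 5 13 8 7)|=|(2 16 9 14 5 13 8 7)(4 10)|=8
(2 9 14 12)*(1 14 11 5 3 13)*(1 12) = (1 14)(2 9 11 5 3 13 12) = [0, 14, 9, 13, 4, 3, 6, 7, 8, 11, 10, 5, 2, 12, 1]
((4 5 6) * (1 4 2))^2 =(1 5 2 4 6)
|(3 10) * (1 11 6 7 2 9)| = |(1 11 6 7 2 9)(3 10)| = 6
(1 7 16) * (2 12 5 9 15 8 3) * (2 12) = (1 7 16)(3 12 5 9 15 8) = [0, 7, 2, 12, 4, 9, 6, 16, 3, 15, 10, 11, 5, 13, 14, 8, 1]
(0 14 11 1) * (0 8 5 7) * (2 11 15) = (0 14 15 2 11 1 8 5 7) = [14, 8, 11, 3, 4, 7, 6, 0, 5, 9, 10, 1, 12, 13, 15, 2]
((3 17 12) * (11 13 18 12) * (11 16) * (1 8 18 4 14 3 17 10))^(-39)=(1 14 11 12)(3 13 17 8)(4 16 18 10)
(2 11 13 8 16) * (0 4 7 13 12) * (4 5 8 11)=(0 5 8 16 2 4 7 13 11 12)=[5, 1, 4, 3, 7, 8, 6, 13, 16, 9, 10, 12, 0, 11, 14, 15, 2]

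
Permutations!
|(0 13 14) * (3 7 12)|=|(0 13 14)(3 7 12)|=3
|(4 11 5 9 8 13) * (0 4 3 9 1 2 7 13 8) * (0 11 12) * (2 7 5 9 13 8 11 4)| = 10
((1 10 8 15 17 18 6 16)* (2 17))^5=(1 17 10 18 8 6 15 16 2)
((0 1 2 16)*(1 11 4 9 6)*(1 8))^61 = (0 2 8 9 11 16 1 6 4) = ((0 11 4 9 6 8 1 2 16))^61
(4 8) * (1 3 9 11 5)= [0, 3, 2, 9, 8, 1, 6, 7, 4, 11, 10, 5]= (1 3 9 11 5)(4 8)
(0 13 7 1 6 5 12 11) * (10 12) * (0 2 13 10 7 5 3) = (0 10 12 11 2 13 5 7 1 6 3) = [10, 6, 13, 0, 4, 7, 3, 1, 8, 9, 12, 2, 11, 5]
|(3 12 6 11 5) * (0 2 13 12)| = |(0 2 13 12 6 11 5 3)| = 8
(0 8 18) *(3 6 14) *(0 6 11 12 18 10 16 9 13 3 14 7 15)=(0 8 10 16 9 13 3 11 12 18 6 7 15)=[8, 1, 2, 11, 4, 5, 7, 15, 10, 13, 16, 12, 18, 3, 14, 0, 9, 17, 6]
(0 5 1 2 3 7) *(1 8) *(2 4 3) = (0 5 8 1 4 3 7) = [5, 4, 2, 7, 3, 8, 6, 0, 1]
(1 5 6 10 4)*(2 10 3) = (1 5 6 3 2 10 4) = [0, 5, 10, 2, 1, 6, 3, 7, 8, 9, 4]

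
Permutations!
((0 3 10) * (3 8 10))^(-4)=(0 10 8)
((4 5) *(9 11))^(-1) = ((4 5)(9 11))^(-1) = (4 5)(9 11)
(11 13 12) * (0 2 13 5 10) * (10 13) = (0 2 10)(5 13 12 11) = [2, 1, 10, 3, 4, 13, 6, 7, 8, 9, 0, 5, 11, 12]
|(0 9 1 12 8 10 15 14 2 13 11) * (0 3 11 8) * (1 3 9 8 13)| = 24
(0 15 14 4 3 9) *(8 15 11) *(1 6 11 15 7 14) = [15, 6, 2, 9, 3, 5, 11, 14, 7, 0, 10, 8, 12, 13, 4, 1] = (0 15 1 6 11 8 7 14 4 3 9)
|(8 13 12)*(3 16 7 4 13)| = 7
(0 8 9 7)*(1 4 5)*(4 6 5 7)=(0 8 9 4 7)(1 6 5)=[8, 6, 2, 3, 7, 1, 5, 0, 9, 4]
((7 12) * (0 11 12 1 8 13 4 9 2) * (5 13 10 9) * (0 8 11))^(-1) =((1 11 12 7)(2 8 10 9)(4 5 13))^(-1) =(1 7 12 11)(2 9 10 8)(4 13 5)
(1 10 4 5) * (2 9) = (1 10 4 5)(2 9) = [0, 10, 9, 3, 5, 1, 6, 7, 8, 2, 4]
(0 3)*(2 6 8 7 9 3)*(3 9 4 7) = (9)(0 2 6 8 3)(4 7) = [2, 1, 6, 0, 7, 5, 8, 4, 3, 9]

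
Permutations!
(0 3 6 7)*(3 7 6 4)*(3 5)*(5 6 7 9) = (0 9 5 3 4 6 7) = [9, 1, 2, 4, 6, 3, 7, 0, 8, 5]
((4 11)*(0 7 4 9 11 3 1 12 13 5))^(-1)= (0 5 13 12 1 3 4 7)(9 11)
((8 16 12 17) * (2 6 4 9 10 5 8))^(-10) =((2 6 4 9 10 5 8 16 12 17))^(-10) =(17)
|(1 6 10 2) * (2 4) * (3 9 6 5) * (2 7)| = |(1 5 3 9 6 10 4 7 2)| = 9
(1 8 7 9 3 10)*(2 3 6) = (1 8 7 9 6 2 3 10) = [0, 8, 3, 10, 4, 5, 2, 9, 7, 6, 1]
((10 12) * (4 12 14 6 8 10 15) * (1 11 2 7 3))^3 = ((1 11 2 7 3)(4 12 15)(6 8 10 14))^3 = (15)(1 7 11 3 2)(6 14 10 8)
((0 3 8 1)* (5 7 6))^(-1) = ((0 3 8 1)(5 7 6))^(-1) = (0 1 8 3)(5 6 7)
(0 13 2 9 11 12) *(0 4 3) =(0 13 2 9 11 12 4 3) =[13, 1, 9, 0, 3, 5, 6, 7, 8, 11, 10, 12, 4, 2]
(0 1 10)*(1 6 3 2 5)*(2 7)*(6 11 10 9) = (0 11 10)(1 9 6 3 7 2 5) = [11, 9, 5, 7, 4, 1, 3, 2, 8, 6, 0, 10]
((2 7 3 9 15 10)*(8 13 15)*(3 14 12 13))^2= ((2 7 14 12 13 15 10)(3 9 8))^2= (2 14 13 10 7 12 15)(3 8 9)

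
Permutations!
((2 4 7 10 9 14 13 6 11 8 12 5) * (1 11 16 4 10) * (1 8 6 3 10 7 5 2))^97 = (1 11 6 16 4 5)(2 7 8 12)(3 9 13 10 14)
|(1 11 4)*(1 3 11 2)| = |(1 2)(3 11 4)| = 6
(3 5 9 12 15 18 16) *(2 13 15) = (2 13 15 18 16 3 5 9 12) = [0, 1, 13, 5, 4, 9, 6, 7, 8, 12, 10, 11, 2, 15, 14, 18, 3, 17, 16]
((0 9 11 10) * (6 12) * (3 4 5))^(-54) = ((0 9 11 10)(3 4 5)(6 12))^(-54) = (12)(0 11)(9 10)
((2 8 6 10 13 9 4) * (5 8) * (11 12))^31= (2 4 9 13 10 6 8 5)(11 12)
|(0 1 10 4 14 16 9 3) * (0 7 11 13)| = 11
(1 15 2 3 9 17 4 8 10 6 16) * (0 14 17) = [14, 15, 3, 9, 8, 5, 16, 7, 10, 0, 6, 11, 12, 13, 17, 2, 1, 4] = (0 14 17 4 8 10 6 16 1 15 2 3 9)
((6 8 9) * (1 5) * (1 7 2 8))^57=(1 5 7 2 8 9 6)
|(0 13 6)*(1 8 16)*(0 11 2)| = 15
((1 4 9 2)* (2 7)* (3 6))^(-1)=((1 4 9 7 2)(3 6))^(-1)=(1 2 7 9 4)(3 6)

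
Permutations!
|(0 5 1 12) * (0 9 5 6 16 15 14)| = |(0 6 16 15 14)(1 12 9 5)| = 20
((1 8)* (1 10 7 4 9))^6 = ((1 8 10 7 4 9))^6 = (10)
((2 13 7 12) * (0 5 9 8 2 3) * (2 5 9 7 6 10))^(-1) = ((0 9 8 5 7 12 3)(2 13 6 10))^(-1) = (0 3 12 7 5 8 9)(2 10 6 13)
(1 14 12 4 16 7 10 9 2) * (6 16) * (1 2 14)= (4 6 16 7 10 9 14 12)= [0, 1, 2, 3, 6, 5, 16, 10, 8, 14, 9, 11, 4, 13, 12, 15, 7]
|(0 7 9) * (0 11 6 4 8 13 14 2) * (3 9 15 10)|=13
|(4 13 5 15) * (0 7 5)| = |(0 7 5 15 4 13)| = 6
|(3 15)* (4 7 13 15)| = 5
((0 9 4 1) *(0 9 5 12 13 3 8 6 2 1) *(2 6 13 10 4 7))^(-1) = ((0 5 12 10 4)(1 9 7 2)(3 8 13))^(-1) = (0 4 10 12 5)(1 2 7 9)(3 13 8)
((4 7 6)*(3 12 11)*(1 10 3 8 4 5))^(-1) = (1 5 6 7 4 8 11 12 3 10)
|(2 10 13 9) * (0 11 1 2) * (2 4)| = 8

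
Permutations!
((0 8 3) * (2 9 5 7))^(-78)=(2 5)(7 9)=((0 8 3)(2 9 5 7))^(-78)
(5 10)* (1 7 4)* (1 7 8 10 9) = [0, 8, 2, 3, 7, 9, 6, 4, 10, 1, 5] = (1 8 10 5 9)(4 7)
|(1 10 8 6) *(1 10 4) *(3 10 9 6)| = 6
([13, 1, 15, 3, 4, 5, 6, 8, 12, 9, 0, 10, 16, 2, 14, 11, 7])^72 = [0, 1, 2, 3, 4, 5, 6, 7, 8, 9, 10, 11, 12, 13, 14, 15, 16]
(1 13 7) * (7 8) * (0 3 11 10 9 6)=(0 3 11 10 9 6)(1 13 8 7)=[3, 13, 2, 11, 4, 5, 0, 1, 7, 6, 9, 10, 12, 8]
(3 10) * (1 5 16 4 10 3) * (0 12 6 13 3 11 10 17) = [12, 5, 2, 11, 17, 16, 13, 7, 8, 9, 1, 10, 6, 3, 14, 15, 4, 0] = (0 12 6 13 3 11 10 1 5 16 4 17)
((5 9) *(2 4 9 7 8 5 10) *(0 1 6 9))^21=(10)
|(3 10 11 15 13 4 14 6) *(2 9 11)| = 10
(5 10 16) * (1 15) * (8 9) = [0, 15, 2, 3, 4, 10, 6, 7, 9, 8, 16, 11, 12, 13, 14, 1, 5] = (1 15)(5 10 16)(8 9)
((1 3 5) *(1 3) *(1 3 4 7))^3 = ((1 3 5 4 7))^3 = (1 4 3 7 5)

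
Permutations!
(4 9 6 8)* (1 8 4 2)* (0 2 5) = (0 2 1 8 5)(4 9 6) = [2, 8, 1, 3, 9, 0, 4, 7, 5, 6]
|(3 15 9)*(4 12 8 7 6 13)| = |(3 15 9)(4 12 8 7 6 13)| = 6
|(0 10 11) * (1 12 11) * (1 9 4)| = 7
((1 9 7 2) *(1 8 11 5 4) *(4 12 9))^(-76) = ((1 4)(2 8 11 5 12 9 7))^(-76) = (2 8 11 5 12 9 7)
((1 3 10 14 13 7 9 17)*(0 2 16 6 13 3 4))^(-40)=(17)(3 14 10)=((0 2 16 6 13 7 9 17 1 4)(3 10 14))^(-40)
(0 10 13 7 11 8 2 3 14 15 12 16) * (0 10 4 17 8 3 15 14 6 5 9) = (0 4 17 8 2 15 12 16 10 13 7 11 3 6 5 9) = [4, 1, 15, 6, 17, 9, 5, 11, 2, 0, 13, 3, 16, 7, 14, 12, 10, 8]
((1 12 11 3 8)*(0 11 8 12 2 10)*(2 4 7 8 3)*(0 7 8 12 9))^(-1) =((0 11 2 10 7 12 3 9)(1 4 8))^(-1) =(0 9 3 12 7 10 2 11)(1 8 4)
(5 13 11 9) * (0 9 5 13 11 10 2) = (0 9 13 10 2)(5 11) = [9, 1, 0, 3, 4, 11, 6, 7, 8, 13, 2, 5, 12, 10]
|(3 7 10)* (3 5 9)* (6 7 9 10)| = 2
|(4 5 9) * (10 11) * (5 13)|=|(4 13 5 9)(10 11)|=4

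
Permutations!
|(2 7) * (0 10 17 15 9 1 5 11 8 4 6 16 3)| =26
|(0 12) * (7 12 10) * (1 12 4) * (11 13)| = 6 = |(0 10 7 4 1 12)(11 13)|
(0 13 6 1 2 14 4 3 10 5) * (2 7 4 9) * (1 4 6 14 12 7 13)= (0 1 13 14 9 2 12 7 6 4 3 10 5)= [1, 13, 12, 10, 3, 0, 4, 6, 8, 2, 5, 11, 7, 14, 9]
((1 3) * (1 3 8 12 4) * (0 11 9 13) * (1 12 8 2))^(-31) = (0 11 9 13)(1 2)(4 12)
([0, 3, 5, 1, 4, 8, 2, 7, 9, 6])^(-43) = (1 3)(2 8 6 5 9)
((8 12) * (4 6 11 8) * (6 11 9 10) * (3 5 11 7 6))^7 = (3 6 12 5 9 4 11 10 7 8)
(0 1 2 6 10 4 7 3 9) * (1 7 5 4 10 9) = [7, 2, 6, 1, 5, 4, 9, 3, 8, 0, 10] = (10)(0 7 3 1 2 6 9)(4 5)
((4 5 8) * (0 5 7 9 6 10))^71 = ((0 5 8 4 7 9 6 10))^71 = (0 10 6 9 7 4 8 5)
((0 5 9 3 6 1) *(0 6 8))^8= (0 3 5 8 9)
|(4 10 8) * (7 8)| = 4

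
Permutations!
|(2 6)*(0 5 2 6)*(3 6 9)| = |(0 5 2)(3 6 9)| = 3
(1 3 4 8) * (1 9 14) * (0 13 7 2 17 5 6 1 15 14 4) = (0 13 7 2 17 5 6 1 3)(4 8 9)(14 15) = [13, 3, 17, 0, 8, 6, 1, 2, 9, 4, 10, 11, 12, 7, 15, 14, 16, 5]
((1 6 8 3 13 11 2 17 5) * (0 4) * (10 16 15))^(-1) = (0 4)(1 5 17 2 11 13 3 8 6)(10 15 16)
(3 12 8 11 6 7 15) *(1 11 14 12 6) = [0, 11, 2, 6, 4, 5, 7, 15, 14, 9, 10, 1, 8, 13, 12, 3] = (1 11)(3 6 7 15)(8 14 12)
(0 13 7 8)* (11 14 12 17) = (0 13 7 8)(11 14 12 17) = [13, 1, 2, 3, 4, 5, 6, 8, 0, 9, 10, 14, 17, 7, 12, 15, 16, 11]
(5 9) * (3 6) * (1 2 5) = (1 2 5 9)(3 6) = [0, 2, 5, 6, 4, 9, 3, 7, 8, 1]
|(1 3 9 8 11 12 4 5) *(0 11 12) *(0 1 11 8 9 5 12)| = |(0 8)(1 3 5 11)(4 12)| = 4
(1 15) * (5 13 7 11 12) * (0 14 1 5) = (0 14 1 15 5 13 7 11 12) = [14, 15, 2, 3, 4, 13, 6, 11, 8, 9, 10, 12, 0, 7, 1, 5]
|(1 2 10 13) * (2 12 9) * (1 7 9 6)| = 15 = |(1 12 6)(2 10 13 7 9)|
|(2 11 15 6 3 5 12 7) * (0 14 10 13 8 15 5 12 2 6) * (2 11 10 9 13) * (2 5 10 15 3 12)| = |(0 14 9 13 8 3 2 15)(5 11 10)(6 12 7)| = 24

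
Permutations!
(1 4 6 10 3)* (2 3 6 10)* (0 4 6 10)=(10)(0 4)(1 6 2 3)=[4, 6, 3, 1, 0, 5, 2, 7, 8, 9, 10]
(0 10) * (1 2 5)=[10, 2, 5, 3, 4, 1, 6, 7, 8, 9, 0]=(0 10)(1 2 5)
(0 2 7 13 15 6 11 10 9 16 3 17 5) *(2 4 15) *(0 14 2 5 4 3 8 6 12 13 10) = (0 3 17 4 15 12 13 5 14 2 7 10 9 16 8 6 11) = [3, 1, 7, 17, 15, 14, 11, 10, 6, 16, 9, 0, 13, 5, 2, 12, 8, 4]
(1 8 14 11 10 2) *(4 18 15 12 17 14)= (1 8 4 18 15 12 17 14 11 10 2)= [0, 8, 1, 3, 18, 5, 6, 7, 4, 9, 2, 10, 17, 13, 11, 12, 16, 14, 15]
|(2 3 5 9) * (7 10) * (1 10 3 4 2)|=|(1 10 7 3 5 9)(2 4)|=6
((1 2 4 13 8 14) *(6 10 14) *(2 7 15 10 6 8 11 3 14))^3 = (1 10 13 14 15 4 3 7 2 11)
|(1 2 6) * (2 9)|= |(1 9 2 6)|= 4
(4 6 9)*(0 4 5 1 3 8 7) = (0 4 6 9 5 1 3 8 7) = [4, 3, 2, 8, 6, 1, 9, 0, 7, 5]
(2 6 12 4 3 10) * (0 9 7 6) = (0 9 7 6 12 4 3 10 2) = [9, 1, 0, 10, 3, 5, 12, 6, 8, 7, 2, 11, 4]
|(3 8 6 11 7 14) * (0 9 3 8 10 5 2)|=30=|(0 9 3 10 5 2)(6 11 7 14 8)|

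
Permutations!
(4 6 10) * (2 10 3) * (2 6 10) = (3 6)(4 10) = [0, 1, 2, 6, 10, 5, 3, 7, 8, 9, 4]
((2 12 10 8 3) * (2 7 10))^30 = (12)(3 10)(7 8) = ((2 12)(3 7 10 8))^30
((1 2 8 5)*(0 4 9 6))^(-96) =(9)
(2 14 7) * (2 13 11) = (2 14 7 13 11) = [0, 1, 14, 3, 4, 5, 6, 13, 8, 9, 10, 2, 12, 11, 7]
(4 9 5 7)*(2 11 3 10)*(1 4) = (1 4 9 5 7)(2 11 3 10) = [0, 4, 11, 10, 9, 7, 6, 1, 8, 5, 2, 3]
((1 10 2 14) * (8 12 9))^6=(1 2)(10 14)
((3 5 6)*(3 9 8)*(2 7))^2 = (3 6 8 5 9)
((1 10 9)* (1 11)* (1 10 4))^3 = (11)(1 4)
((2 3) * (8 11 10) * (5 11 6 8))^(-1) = (2 3)(5 10 11)(6 8)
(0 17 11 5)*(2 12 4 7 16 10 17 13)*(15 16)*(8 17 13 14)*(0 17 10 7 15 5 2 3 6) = (0 14 8 10 13 3 6)(2 12 4 15 16 7 5 17 11) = [14, 1, 12, 6, 15, 17, 0, 5, 10, 9, 13, 2, 4, 3, 8, 16, 7, 11]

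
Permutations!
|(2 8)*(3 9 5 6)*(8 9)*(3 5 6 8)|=|(2 9 6 5 8)|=5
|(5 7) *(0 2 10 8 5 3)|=7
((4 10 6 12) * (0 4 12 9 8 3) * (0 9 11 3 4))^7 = ((12)(3 9 8 4 10 6 11))^7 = (12)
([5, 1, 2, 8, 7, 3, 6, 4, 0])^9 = (0 5 3 8)(4 7)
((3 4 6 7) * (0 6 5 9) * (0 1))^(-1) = (0 1 9 5 4 3 7 6)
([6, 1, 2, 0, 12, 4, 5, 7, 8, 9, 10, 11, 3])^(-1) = [3, 1, 2, 12, 5, 6, 0, 7, 8, 9, 10, 11, 4]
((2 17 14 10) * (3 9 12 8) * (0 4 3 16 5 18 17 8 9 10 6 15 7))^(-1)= ((0 4 3 10 2 8 16 5 18 17 14 6 15 7)(9 12))^(-1)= (0 7 15 6 14 17 18 5 16 8 2 10 3 4)(9 12)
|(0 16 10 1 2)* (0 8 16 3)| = |(0 3)(1 2 8 16 10)| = 10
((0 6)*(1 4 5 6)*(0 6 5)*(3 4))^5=((6)(0 1 3 4))^5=(6)(0 1 3 4)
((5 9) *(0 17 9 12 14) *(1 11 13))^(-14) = (0 12 9)(1 11 13)(5 17 14)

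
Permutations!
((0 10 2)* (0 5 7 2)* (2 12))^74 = (2 7)(5 12)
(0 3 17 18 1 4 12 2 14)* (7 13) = [3, 4, 14, 17, 12, 5, 6, 13, 8, 9, 10, 11, 2, 7, 0, 15, 16, 18, 1] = (0 3 17 18 1 4 12 2 14)(7 13)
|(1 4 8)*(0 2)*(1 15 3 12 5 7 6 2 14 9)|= 13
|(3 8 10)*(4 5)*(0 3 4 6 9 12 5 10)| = |(0 3 8)(4 10)(5 6 9 12)| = 12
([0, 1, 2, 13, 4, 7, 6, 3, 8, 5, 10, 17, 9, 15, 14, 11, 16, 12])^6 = (3 9 11)(5 17 13)(7 12 15)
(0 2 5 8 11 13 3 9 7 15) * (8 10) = (0 2 5 10 8 11 13 3 9 7 15) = [2, 1, 5, 9, 4, 10, 6, 15, 11, 7, 8, 13, 12, 3, 14, 0]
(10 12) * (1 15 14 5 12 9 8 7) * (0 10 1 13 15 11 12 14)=(0 10 9 8 7 13 15)(1 11 12)(5 14)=[10, 11, 2, 3, 4, 14, 6, 13, 7, 8, 9, 12, 1, 15, 5, 0]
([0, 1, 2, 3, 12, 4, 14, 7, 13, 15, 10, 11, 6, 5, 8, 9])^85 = (4 12 6 14 8 13 5)(9 15)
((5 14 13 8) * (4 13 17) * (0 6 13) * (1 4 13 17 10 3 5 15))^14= ((0 6 17 13 8 15 1 4)(3 5 14 10))^14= (0 1 8 17)(3 14)(4 15 13 6)(5 10)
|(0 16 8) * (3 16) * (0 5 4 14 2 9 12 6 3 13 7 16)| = |(0 13 7 16 8 5 4 14 2 9 12 6 3)| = 13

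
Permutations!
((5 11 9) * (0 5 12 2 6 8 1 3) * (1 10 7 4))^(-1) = ((0 5 11 9 12 2 6 8 10 7 4 1 3))^(-1) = (0 3 1 4 7 10 8 6 2 12 9 11 5)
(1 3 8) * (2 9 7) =[0, 3, 9, 8, 4, 5, 6, 2, 1, 7] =(1 3 8)(2 9 7)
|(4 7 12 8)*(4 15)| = |(4 7 12 8 15)| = 5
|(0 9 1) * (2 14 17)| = 3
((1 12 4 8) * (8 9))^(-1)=((1 12 4 9 8))^(-1)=(1 8 9 4 12)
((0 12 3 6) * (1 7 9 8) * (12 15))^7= ((0 15 12 3 6)(1 7 9 8))^7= (0 12 6 15 3)(1 8 9 7)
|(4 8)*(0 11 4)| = |(0 11 4 8)| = 4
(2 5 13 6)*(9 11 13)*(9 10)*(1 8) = (1 8)(2 5 10 9 11 13 6) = [0, 8, 5, 3, 4, 10, 2, 7, 1, 11, 9, 13, 12, 6]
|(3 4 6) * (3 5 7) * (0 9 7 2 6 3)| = 6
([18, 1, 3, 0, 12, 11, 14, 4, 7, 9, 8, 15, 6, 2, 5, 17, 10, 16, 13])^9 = [3, 1, 13, 2, 10, 12, 7, 16, 17, 9, 15, 6, 8, 18, 4, 14, 11, 5, 0]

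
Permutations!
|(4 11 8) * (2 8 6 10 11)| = 3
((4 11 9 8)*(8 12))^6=(4 11 9 12 8)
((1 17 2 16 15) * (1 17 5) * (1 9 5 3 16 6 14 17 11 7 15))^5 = (1 16 3)(2 6 14 17)(5 9)(7 11 15)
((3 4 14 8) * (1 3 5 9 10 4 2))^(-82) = (1 2 3)(4 8 9)(5 10 14)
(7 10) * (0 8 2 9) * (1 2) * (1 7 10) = (10)(0 8 7 1 2 9) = [8, 2, 9, 3, 4, 5, 6, 1, 7, 0, 10]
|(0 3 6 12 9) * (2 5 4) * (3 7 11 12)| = 30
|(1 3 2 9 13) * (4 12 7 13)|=|(1 3 2 9 4 12 7 13)|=8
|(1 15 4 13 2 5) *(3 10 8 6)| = 12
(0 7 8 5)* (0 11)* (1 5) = [7, 5, 2, 3, 4, 11, 6, 8, 1, 9, 10, 0] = (0 7 8 1 5 11)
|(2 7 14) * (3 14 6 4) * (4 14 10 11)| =4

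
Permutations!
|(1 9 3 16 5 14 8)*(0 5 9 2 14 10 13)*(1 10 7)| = |(0 5 7 1 2 14 8 10 13)(3 16 9)| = 9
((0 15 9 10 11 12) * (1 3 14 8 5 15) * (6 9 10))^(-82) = (0 11 15 8 3)(1 12 10 5 14)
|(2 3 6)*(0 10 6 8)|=|(0 10 6 2 3 8)|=6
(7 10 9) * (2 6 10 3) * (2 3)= (2 6 10 9 7)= [0, 1, 6, 3, 4, 5, 10, 2, 8, 7, 9]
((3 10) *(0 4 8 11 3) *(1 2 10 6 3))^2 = ((0 4 8 11 1 2 10)(3 6))^2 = (0 8 1 10 4 11 2)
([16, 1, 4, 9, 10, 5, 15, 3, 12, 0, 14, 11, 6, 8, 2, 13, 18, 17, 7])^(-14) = (0 3 18)(2 10)(4 14)(6 15 13 8 12)(7 16 9)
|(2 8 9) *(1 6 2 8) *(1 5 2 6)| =|(2 5)(8 9)| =2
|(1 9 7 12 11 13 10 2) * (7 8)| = 9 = |(1 9 8 7 12 11 13 10 2)|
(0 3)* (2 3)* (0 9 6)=(0 2 3 9 6)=[2, 1, 3, 9, 4, 5, 0, 7, 8, 6]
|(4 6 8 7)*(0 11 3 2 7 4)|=|(0 11 3 2 7)(4 6 8)|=15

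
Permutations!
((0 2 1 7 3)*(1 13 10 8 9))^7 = (0 7 9 10 2 3 1 8 13)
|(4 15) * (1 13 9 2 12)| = 10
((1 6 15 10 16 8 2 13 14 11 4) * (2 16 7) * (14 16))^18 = (1 13)(2 4)(6 16)(7 11)(8 15)(10 14)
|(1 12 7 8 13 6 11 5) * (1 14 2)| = |(1 12 7 8 13 6 11 5 14 2)| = 10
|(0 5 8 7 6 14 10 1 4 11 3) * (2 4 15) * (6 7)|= 12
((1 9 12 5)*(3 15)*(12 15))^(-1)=(1 5 12 3 15 9)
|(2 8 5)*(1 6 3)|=3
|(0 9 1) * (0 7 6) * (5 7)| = 6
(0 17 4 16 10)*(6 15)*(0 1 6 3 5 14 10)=[17, 6, 2, 5, 16, 14, 15, 7, 8, 9, 1, 11, 12, 13, 10, 3, 0, 4]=(0 17 4 16)(1 6 15 3 5 14 10)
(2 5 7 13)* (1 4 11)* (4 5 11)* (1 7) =[0, 5, 11, 3, 4, 1, 6, 13, 8, 9, 10, 7, 12, 2] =(1 5)(2 11 7 13)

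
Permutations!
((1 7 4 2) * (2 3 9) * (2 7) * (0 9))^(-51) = (0 3 4 7 9)(1 2)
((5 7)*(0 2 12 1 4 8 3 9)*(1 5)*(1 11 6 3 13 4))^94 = ((0 2 12 5 7 11 6 3 9)(4 8 13))^94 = (0 7 9 5 3 12 6 2 11)(4 8 13)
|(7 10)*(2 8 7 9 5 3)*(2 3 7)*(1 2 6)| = 4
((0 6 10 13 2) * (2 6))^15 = ((0 2)(6 10 13))^15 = (13)(0 2)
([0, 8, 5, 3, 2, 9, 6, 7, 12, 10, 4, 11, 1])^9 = [0, 1, 4, 3, 10, 2, 6, 7, 8, 5, 9, 11, 12]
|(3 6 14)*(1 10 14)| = 5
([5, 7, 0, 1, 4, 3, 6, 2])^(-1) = [2, 3, 7, 5, 4, 0, 6, 1]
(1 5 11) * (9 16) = (1 5 11)(9 16) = [0, 5, 2, 3, 4, 11, 6, 7, 8, 16, 10, 1, 12, 13, 14, 15, 9]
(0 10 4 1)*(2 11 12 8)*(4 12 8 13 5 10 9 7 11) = (0 9 7 11 8 2 4 1)(5 10 12 13) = [9, 0, 4, 3, 1, 10, 6, 11, 2, 7, 12, 8, 13, 5]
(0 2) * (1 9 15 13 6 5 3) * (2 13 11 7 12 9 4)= (0 13 6 5 3 1 4 2)(7 12 9 15 11)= [13, 4, 0, 1, 2, 3, 5, 12, 8, 15, 10, 7, 9, 6, 14, 11]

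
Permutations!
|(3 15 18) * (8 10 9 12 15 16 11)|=9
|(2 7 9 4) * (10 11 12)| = |(2 7 9 4)(10 11 12)| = 12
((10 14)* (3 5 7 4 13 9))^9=((3 5 7 4 13 9)(10 14))^9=(3 4)(5 13)(7 9)(10 14)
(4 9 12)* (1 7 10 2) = (1 7 10 2)(4 9 12) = [0, 7, 1, 3, 9, 5, 6, 10, 8, 12, 2, 11, 4]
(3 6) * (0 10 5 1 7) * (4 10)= (0 4 10 5 1 7)(3 6)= [4, 7, 2, 6, 10, 1, 3, 0, 8, 9, 5]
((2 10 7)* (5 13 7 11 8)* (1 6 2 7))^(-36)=((1 6 2 10 11 8 5 13))^(-36)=(1 11)(2 5)(6 8)(10 13)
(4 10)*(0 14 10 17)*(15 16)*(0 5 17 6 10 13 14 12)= [12, 1, 2, 3, 6, 17, 10, 7, 8, 9, 4, 11, 0, 14, 13, 16, 15, 5]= (0 12)(4 6 10)(5 17)(13 14)(15 16)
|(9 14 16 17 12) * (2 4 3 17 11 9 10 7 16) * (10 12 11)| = 21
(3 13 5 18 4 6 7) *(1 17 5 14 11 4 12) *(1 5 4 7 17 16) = (1 16)(3 13 14 11 7)(4 6 17)(5 18 12) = [0, 16, 2, 13, 6, 18, 17, 3, 8, 9, 10, 7, 5, 14, 11, 15, 1, 4, 12]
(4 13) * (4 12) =(4 13 12) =[0, 1, 2, 3, 13, 5, 6, 7, 8, 9, 10, 11, 4, 12]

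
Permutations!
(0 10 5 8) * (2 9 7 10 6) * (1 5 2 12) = (0 6 12 1 5 8)(2 9 7 10) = [6, 5, 9, 3, 4, 8, 12, 10, 0, 7, 2, 11, 1]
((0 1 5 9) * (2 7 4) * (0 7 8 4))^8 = (0 9 1 7 5)(2 4 8)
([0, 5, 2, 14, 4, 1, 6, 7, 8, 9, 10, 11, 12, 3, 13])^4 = (3 14 13)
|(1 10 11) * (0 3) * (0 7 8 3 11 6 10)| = 6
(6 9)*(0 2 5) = (0 2 5)(6 9) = [2, 1, 5, 3, 4, 0, 9, 7, 8, 6]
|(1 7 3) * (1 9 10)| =|(1 7 3 9 10)| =5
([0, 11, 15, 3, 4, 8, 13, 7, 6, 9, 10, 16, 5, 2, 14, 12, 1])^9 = [0, 1, 12, 3, 4, 6, 2, 7, 13, 9, 10, 11, 8, 15, 14, 5, 16]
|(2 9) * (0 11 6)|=6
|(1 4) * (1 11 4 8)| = |(1 8)(4 11)| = 2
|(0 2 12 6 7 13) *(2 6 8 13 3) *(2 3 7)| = |(0 6 2 12 8 13)| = 6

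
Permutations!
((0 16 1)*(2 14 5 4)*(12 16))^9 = (0 12 16 1)(2 14 5 4)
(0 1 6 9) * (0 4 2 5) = (0 1 6 9 4 2 5) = [1, 6, 5, 3, 2, 0, 9, 7, 8, 4]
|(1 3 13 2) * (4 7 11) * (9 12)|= |(1 3 13 2)(4 7 11)(9 12)|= 12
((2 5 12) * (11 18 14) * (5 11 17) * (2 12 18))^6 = (5 14)(17 18)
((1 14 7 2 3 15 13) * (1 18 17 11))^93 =((1 14 7 2 3 15 13 18 17 11))^93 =(1 2 13 11 7 15 17 14 3 18)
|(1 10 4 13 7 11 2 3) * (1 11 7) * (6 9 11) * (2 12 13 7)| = |(1 10 4 7 2 3 6 9 11 12 13)| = 11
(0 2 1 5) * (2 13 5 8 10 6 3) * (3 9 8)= (0 13 5)(1 3 2)(6 9 8 10)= [13, 3, 1, 2, 4, 0, 9, 7, 10, 8, 6, 11, 12, 5]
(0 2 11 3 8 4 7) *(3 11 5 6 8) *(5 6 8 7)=(11)(0 2 6 7)(4 5 8)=[2, 1, 6, 3, 5, 8, 7, 0, 4, 9, 10, 11]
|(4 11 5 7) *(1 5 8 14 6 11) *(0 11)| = |(0 11 8 14 6)(1 5 7 4)| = 20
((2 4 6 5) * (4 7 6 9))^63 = (2 5 6 7)(4 9)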